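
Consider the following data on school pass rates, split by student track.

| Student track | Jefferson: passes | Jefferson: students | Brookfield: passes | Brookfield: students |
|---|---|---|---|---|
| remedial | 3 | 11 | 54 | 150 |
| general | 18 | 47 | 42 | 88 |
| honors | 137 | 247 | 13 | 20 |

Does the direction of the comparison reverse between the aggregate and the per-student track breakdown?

Remedial: Jefferson 3/11 = 27.3%, Brookfield 54/150 = 36.0% → Brookfield
General: Jefferson 18/47 = 38.3%, Brookfield 42/88 = 47.7% → Brookfield
Honors: Jefferson 137/247 = 55.5%, Brookfield 13/20 = 65.0% → Brookfield
Overall: Jefferson 158/305 = 51.8%, Brookfield 109/258 = 42.2% → Jefferson
Brookfield wins each student group but Jefferson wins overall — the comparison reverses. Brookfield's students skew toward remedial, which has a lower base rate.

Yes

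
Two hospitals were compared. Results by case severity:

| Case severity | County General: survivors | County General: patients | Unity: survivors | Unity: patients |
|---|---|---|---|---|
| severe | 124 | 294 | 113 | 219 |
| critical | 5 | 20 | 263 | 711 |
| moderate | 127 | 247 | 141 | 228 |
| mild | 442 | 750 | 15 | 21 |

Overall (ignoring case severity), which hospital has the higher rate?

County General

Severe: County General 124/294 = 42.2%, Unity 113/219 = 51.6% → Unity
Critical: County General 5/20 = 25.0%, Unity 263/711 = 37.0% → Unity
Moderate: County General 127/247 = 51.4%, Unity 141/228 = 61.8% → Unity
Mild: County General 442/750 = 58.9%, Unity 15/21 = 71.4% → Unity
Overall: County General 698/1311 = 53.2%, Unity 532/1179 = 45.1% → County General
(Unity wins every case group but County General wins overall — Unity's patients skew toward the low-rate critical group.)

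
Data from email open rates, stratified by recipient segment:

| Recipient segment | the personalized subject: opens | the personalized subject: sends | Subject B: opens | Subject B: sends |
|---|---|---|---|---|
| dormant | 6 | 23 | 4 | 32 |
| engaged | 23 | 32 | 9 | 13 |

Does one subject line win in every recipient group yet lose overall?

No

Dormant: the personalized subject 6/23 = 26.1%, Subject B 4/32 = 12.5% → the personalized subject
Engaged: the personalized subject 23/32 = 71.9%, Subject B 9/13 = 69.2% → the personalized subject
Overall: the personalized subject 29/55 = 52.7%, Subject B 13/45 = 28.9% → the personalized subject
The personalized subject wins overall and in every recipient group — no reversal.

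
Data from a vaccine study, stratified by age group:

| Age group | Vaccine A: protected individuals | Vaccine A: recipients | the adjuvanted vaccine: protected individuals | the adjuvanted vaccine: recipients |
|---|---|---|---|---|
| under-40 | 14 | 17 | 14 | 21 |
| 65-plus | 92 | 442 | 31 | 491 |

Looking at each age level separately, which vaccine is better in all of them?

Vaccine A

Under-40: Vaccine A 14/17 = 82.4%, the adjuvanted vaccine 14/21 = 66.7% → Vaccine A
65-plus: Vaccine A 92/442 = 20.8%, the adjuvanted vaccine 31/491 = 6.3% → Vaccine A
Vaccine A has the higher rate in both groups.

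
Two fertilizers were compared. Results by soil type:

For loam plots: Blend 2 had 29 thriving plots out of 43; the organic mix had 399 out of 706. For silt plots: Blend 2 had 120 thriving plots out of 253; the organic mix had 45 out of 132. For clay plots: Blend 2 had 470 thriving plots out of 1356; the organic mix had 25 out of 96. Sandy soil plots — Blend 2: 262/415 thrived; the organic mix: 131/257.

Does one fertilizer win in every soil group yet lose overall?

Yes

Loam: Blend 2 29/43 = 67.4%, the organic mix 399/706 = 56.5% → Blend 2
Silt: Blend 2 120/253 = 47.4%, the organic mix 45/132 = 34.1% → Blend 2
Clay: Blend 2 470/1356 = 34.7%, the organic mix 25/96 = 26.0% → Blend 2
Sandy soil: Blend 2 262/415 = 63.1%, the organic mix 131/257 = 51.0% → Blend 2
Overall: Blend 2 881/2067 = 42.6%, the organic mix 600/1191 = 50.4% → the organic mix
Blend 2 wins each soil group but the organic mix wins overall — the comparison reverses. Blend 2's plots skew toward clay, which has a lower base rate.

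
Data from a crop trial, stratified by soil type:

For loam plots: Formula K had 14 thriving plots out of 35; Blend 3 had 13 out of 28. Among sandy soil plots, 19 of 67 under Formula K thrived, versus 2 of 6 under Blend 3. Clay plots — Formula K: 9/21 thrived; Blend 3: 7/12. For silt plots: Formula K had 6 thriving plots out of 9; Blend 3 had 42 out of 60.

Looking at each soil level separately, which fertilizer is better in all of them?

Loam: Formula K 14/35 = 40.0%, Blend 3 13/28 = 46.4% → Blend 3
Sandy soil: Formula K 19/67 = 28.4%, Blend 3 2/6 = 33.3% → Blend 3
Clay: Formula K 9/21 = 42.9%, Blend 3 7/12 = 58.3% → Blend 3
Silt: Formula K 6/9 = 66.7%, Blend 3 42/60 = 70.0% → Blend 3
Blend 3 has the higher rate in all 4 groups.

Blend 3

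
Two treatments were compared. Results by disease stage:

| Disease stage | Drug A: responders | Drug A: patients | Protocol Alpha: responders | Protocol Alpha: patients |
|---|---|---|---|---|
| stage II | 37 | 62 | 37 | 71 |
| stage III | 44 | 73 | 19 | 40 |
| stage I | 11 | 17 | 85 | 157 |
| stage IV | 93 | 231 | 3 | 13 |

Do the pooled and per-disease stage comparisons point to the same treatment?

No

Stage II: Drug A 37/62 = 59.7%, Protocol Alpha 37/71 = 52.1% → Drug A
Stage III: Drug A 44/73 = 60.3%, Protocol Alpha 19/40 = 47.5% → Drug A
Stage I: Drug A 11/17 = 64.7%, Protocol Alpha 85/157 = 54.1% → Drug A
Stage IV: Drug A 93/231 = 40.3%, Protocol Alpha 3/13 = 23.1% → Drug A
Overall: Drug A 185/383 = 48.3%, Protocol Alpha 144/281 = 51.2% → Protocol Alpha
Drug A wins each disease group but Protocol Alpha wins overall — the comparison reverses. Drug A's patients skew toward stage IV, which has a lower base rate.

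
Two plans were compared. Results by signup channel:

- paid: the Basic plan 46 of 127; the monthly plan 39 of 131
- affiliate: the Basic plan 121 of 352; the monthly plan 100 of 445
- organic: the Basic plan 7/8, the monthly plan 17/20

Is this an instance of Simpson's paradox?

Paid: the Basic plan 46/127 = 36.2%, the monthly plan 39/131 = 29.8% → the Basic plan
Affiliate: the Basic plan 121/352 = 34.4%, the monthly plan 100/445 = 22.5% → the Basic plan
Organic: the Basic plan 7/8 = 87.5%, the monthly plan 17/20 = 85.0% → the Basic plan
Overall: the Basic plan 174/487 = 35.7%, the monthly plan 156/596 = 26.2% → the Basic plan
The Basic plan wins overall and in every signup group — no reversal.

No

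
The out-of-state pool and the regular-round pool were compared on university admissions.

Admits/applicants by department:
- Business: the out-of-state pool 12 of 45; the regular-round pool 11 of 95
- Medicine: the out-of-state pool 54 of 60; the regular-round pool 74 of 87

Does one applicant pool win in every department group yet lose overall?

Business: the out-of-state pool 12/45 = 26.7%, the regular-round pool 11/95 = 11.6% → the out-of-state pool
Medicine: the out-of-state pool 54/60 = 90.0%, the regular-round pool 74/87 = 85.1% → the out-of-state pool
Overall: the out-of-state pool 66/105 = 62.9%, the regular-round pool 85/182 = 46.7% → the out-of-state pool
The out-of-state pool wins overall and in every department group — no reversal.

No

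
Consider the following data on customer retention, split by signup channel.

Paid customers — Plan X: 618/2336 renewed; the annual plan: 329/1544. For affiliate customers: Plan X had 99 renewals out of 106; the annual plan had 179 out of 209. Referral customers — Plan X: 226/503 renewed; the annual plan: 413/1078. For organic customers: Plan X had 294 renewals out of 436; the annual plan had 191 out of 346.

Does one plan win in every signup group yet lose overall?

Paid: Plan X 618/2336 = 26.5%, the annual plan 329/1544 = 21.3% → Plan X
Affiliate: Plan X 99/106 = 93.4%, the annual plan 179/209 = 85.6% → Plan X
Referral: Plan X 226/503 = 44.9%, the annual plan 413/1078 = 38.3% → Plan X
Organic: Plan X 294/436 = 67.4%, the annual plan 191/346 = 55.2% → Plan X
Overall: Plan X 1237/3381 = 36.6%, the annual plan 1112/3177 = 35.0% → Plan X
Plan X wins overall and in every signup group — no reversal.

No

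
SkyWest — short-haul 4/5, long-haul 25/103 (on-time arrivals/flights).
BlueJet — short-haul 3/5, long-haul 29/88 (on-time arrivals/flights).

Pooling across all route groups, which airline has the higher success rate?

Short-haul: SkyWest 4/5 = 80.0%, BlueJet 3/5 = 60.0% → SkyWest
Long-haul: SkyWest 25/103 = 24.3%, BlueJet 29/88 = 33.0% → BlueJet
Overall: SkyWest 29/108 = 26.9%, BlueJet 32/93 = 34.4% → BlueJet
(Neither sweeps every route group, but BlueJet has the higher pooled rate.)

BlueJet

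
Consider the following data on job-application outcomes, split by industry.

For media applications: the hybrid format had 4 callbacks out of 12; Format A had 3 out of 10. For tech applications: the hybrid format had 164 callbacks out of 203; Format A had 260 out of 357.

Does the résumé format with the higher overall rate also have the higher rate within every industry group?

Yes

Media: the hybrid format 4/12 = 33.3%, Format A 3/10 = 30.0% → the hybrid format
Tech: the hybrid format 164/203 = 80.8%, Format A 260/357 = 72.8% → the hybrid format
Overall: the hybrid format 168/215 = 78.1%, Format A 263/367 = 71.7% → the hybrid format
The hybrid format wins overall and in every industry group — no reversal.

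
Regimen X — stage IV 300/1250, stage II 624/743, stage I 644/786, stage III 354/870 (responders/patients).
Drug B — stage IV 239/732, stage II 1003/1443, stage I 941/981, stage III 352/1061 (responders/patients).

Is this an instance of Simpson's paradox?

Stage IV: Regimen X 300/1250 = 24.0%, Drug B 239/732 = 32.7% → Drug B
Stage II: Regimen X 624/743 = 84.0%, Drug B 1003/1443 = 69.5% → Regimen X
Stage I: Regimen X 644/786 = 81.9%, Drug B 941/981 = 95.9% → Drug B
Stage III: Regimen X 354/870 = 40.7%, Drug B 352/1061 = 33.2% → Regimen X
Overall: Regimen X 1922/3649 = 52.7%, Drug B 2535/4217 = 60.1% → Drug B
Neither sweeps: Regimen X wins 2 of 4 groups, Drug B wins 2. Drug B wins overall but not every group — no Simpson reversal.

No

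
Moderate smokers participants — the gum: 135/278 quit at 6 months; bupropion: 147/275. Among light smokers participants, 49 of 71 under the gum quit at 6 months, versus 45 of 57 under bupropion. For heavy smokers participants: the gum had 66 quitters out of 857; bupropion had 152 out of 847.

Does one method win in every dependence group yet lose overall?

Moderate smokers: the gum 135/278 = 48.6%, bupropion 147/275 = 53.5% → bupropion
Light smokers: the gum 49/71 = 69.0%, bupropion 45/57 = 78.9% → bupropion
Heavy smokers: the gum 66/857 = 7.7%, bupropion 152/847 = 17.9% → bupropion
Overall: the gum 250/1206 = 20.7%, bupropion 344/1179 = 29.2% → bupropion
Bupropion wins overall and in every dependence group — no reversal.

No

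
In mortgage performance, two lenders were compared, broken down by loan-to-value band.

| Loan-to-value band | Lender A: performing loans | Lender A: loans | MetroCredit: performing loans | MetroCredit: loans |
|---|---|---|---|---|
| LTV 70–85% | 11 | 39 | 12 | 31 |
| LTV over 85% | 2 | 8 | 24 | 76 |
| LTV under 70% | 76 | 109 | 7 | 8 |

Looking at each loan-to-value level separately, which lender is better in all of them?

LTV 70–85%: Lender A 11/39 = 28.2%, MetroCredit 12/31 = 38.7% → MetroCredit
LTV over 85%: Lender A 2/8 = 25.0%, MetroCredit 24/76 = 31.6% → MetroCredit
LTV under 70%: Lender A 76/109 = 69.7%, MetroCredit 7/8 = 87.5% → MetroCredit
MetroCredit has the higher rate in all 3 groups.

MetroCredit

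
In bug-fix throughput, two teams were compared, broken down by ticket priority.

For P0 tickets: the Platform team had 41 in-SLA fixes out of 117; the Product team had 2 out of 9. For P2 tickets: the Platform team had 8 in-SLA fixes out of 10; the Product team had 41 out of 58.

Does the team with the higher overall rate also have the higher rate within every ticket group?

No

P0: the Platform team 41/117 = 35.0%, the Product team 2/9 = 22.2% → the Platform team
P2: the Platform team 8/10 = 80.0%, the Product team 41/58 = 70.7% → the Platform team
Overall: the Platform team 49/127 = 38.6%, the Product team 43/67 = 64.2% → the Product team
The Platform team wins each ticket group but the Product team wins overall — the comparison reverses. The Platform team's tickets skew toward P0, which has a lower base rate.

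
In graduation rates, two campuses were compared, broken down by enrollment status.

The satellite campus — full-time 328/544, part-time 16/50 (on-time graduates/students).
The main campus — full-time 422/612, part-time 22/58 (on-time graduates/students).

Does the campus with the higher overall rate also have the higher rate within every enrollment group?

Full-time: the satellite campus 328/544 = 60.3%, the main campus 422/612 = 69.0% → the main campus
Part-time: the satellite campus 16/50 = 32.0%, the main campus 22/58 = 37.9% → the main campus
Overall: the satellite campus 344/594 = 57.9%, the main campus 444/670 = 66.3% → the main campus
The main campus wins overall and in every enrollment group — no reversal.

Yes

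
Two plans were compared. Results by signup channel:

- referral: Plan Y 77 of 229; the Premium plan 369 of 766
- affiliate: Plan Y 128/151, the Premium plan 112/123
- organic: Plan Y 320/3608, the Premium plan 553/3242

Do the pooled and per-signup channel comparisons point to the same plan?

Referral: Plan Y 77/229 = 33.6%, the Premium plan 369/766 = 48.2% → the Premium plan
Affiliate: Plan Y 128/151 = 84.8%, the Premium plan 112/123 = 91.1% → the Premium plan
Organic: Plan Y 320/3608 = 8.9%, the Premium plan 553/3242 = 17.1% → the Premium plan
Overall: Plan Y 525/3988 = 13.2%, the Premium plan 1034/4131 = 25.0% → the Premium plan
The Premium plan wins overall and in every signup group — no reversal.

Yes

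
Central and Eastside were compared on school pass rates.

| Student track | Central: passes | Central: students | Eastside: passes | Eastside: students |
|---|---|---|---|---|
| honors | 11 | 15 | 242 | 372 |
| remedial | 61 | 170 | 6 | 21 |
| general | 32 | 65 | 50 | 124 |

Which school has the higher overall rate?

Eastside

Honors: Central 11/15 = 73.3%, Eastside 242/372 = 65.1% → Central
Remedial: Central 61/170 = 35.9%, Eastside 6/21 = 28.6% → Central
General: Central 32/65 = 49.2%, Eastside 50/124 = 40.3% → Central
Overall: Central 104/250 = 41.6%, Eastside 298/517 = 57.6% → Eastside
(Central wins every student group but Eastside wins overall — Central's students skew toward the low-rate remedial group.)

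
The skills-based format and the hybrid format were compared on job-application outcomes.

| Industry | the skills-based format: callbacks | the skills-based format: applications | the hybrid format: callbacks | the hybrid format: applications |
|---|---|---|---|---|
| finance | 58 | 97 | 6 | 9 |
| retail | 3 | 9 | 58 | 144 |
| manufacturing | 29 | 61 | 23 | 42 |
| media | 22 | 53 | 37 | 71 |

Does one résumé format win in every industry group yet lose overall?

Finance: the skills-based format 58/97 = 59.8%, the hybrid format 6/9 = 66.7% → the hybrid format
Retail: the skills-based format 3/9 = 33.3%, the hybrid format 58/144 = 40.3% → the hybrid format
Manufacturing: the skills-based format 29/61 = 47.5%, the hybrid format 23/42 = 54.8% → the hybrid format
Media: the skills-based format 22/53 = 41.5%, the hybrid format 37/71 = 52.1% → the hybrid format
Overall: the skills-based format 112/220 = 50.9%, the hybrid format 124/266 = 46.6% → the skills-based format
The hybrid format wins each industry group but the skills-based format wins overall — the comparison reverses. The hybrid format's applications skew toward retail, which has a lower base rate.

Yes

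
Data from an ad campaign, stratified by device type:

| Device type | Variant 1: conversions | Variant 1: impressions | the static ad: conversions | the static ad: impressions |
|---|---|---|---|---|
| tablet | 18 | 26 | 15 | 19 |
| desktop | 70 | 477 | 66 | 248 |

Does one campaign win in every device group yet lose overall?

No

Tablet: Variant 1 18/26 = 69.2%, the static ad 15/19 = 78.9% → the static ad
Desktop: Variant 1 70/477 = 14.7%, the static ad 66/248 = 26.6% → the static ad
Overall: Variant 1 88/503 = 17.5%, the static ad 81/267 = 30.3% → the static ad
The static ad wins overall and in every device group — no reversal.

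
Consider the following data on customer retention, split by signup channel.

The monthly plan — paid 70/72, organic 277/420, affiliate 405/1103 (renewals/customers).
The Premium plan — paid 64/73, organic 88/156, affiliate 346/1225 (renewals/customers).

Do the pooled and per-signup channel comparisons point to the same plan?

Paid: the monthly plan 70/72 = 97.2%, the Premium plan 64/73 = 87.7% → the monthly plan
Organic: the monthly plan 277/420 = 66.0%, the Premium plan 88/156 = 56.4% → the monthly plan
Affiliate: the monthly plan 405/1103 = 36.7%, the Premium plan 346/1225 = 28.2% → the monthly plan
Overall: the monthly plan 752/1595 = 47.1%, the Premium plan 498/1454 = 34.3% → the monthly plan
The monthly plan wins overall and in every signup group — no reversal.

Yes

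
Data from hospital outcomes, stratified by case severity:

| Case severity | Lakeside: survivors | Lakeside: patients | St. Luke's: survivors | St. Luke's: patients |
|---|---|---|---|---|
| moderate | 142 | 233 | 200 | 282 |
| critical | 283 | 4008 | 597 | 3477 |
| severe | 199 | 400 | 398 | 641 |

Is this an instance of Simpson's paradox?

No

Moderate: Lakeside 142/233 = 60.9%, St. Luke's 200/282 = 70.9% → St. Luke's
Critical: Lakeside 283/4008 = 7.1%, St. Luke's 597/3477 = 17.2% → St. Luke's
Severe: Lakeside 199/400 = 49.8%, St. Luke's 398/641 = 62.1% → St. Luke's
Overall: Lakeside 624/4641 = 13.4%, St. Luke's 1195/4400 = 27.2% → St. Luke's
St. Luke's wins overall and in every case group — no reversal.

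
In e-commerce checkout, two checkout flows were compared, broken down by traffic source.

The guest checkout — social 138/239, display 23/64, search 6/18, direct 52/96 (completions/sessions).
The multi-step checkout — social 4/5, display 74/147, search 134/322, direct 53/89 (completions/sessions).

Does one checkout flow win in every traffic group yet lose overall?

Social: the guest checkout 138/239 = 57.7%, the multi-step checkout 4/5 = 80.0% → the multi-step checkout
Display: the guest checkout 23/64 = 35.9%, the multi-step checkout 74/147 = 50.3% → the multi-step checkout
Search: the guest checkout 6/18 = 33.3%, the multi-step checkout 134/322 = 41.6% → the multi-step checkout
Direct: the guest checkout 52/96 = 54.2%, the multi-step checkout 53/89 = 59.6% → the multi-step checkout
Overall: the guest checkout 219/417 = 52.5%, the multi-step checkout 265/563 = 47.1% → the guest checkout
The multi-step checkout wins each traffic group but the guest checkout wins overall — the comparison reverses. The multi-step checkout's sessions skew toward search, which has a lower base rate.

Yes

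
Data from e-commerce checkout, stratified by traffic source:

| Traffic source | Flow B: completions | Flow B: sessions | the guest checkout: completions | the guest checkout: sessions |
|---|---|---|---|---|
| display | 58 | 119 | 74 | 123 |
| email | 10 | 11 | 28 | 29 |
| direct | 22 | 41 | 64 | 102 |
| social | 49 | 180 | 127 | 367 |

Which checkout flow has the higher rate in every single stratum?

the guest checkout

Display: Flow B 58/119 = 48.7%, the guest checkout 74/123 = 60.2% → the guest checkout
Email: Flow B 10/11 = 90.9%, the guest checkout 28/29 = 96.6% → the guest checkout
Direct: Flow B 22/41 = 53.7%, the guest checkout 64/102 = 62.7% → the guest checkout
Social: Flow B 49/180 = 27.2%, the guest checkout 127/367 = 34.6% → the guest checkout
The guest checkout has the higher rate in all 4 groups.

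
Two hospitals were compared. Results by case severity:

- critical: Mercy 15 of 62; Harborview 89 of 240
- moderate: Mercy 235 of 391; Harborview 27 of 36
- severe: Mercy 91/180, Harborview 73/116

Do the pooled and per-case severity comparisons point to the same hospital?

No

Critical: Mercy 15/62 = 24.2%, Harborview 89/240 = 37.1% → Harborview
Moderate: Mercy 235/391 = 60.1%, Harborview 27/36 = 75.0% → Harborview
Severe: Mercy 91/180 = 50.6%, Harborview 73/116 = 62.9% → Harborview
Overall: Mercy 341/633 = 53.9%, Harborview 189/392 = 48.2% → Mercy
Harborview wins each case group but Mercy wins overall — the comparison reverses. Harborview's patients skew toward critical, which has a lower base rate.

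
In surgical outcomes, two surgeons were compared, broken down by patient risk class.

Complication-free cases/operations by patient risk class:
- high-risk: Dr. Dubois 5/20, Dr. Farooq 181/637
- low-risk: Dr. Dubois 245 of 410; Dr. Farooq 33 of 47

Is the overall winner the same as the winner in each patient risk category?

High-risk: Dr. Dubois 5/20 = 25.0%, Dr. Farooq 181/637 = 28.4% → Dr. Farooq
Low-risk: Dr. Dubois 245/410 = 59.8%, Dr. Farooq 33/47 = 70.2% → Dr. Farooq
Overall: Dr. Dubois 250/430 = 58.1%, Dr. Farooq 214/684 = 31.3% → Dr. Dubois
Dr. Farooq wins each patient risk group but Dr. Dubois wins overall — the comparison reverses. Dr. Farooq's operations skew toward high-risk, which has a lower base rate.

No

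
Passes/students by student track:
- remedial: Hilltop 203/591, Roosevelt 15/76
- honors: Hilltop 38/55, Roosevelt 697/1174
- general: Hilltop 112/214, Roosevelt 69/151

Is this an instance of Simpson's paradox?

Remedial: Hilltop 203/591 = 34.3%, Roosevelt 15/76 = 19.7% → Hilltop
Honors: Hilltop 38/55 = 69.1%, Roosevelt 697/1174 = 59.4% → Hilltop
General: Hilltop 112/214 = 52.3%, Roosevelt 69/151 = 45.7% → Hilltop
Overall: Hilltop 353/860 = 41.0%, Roosevelt 781/1401 = 55.7% → Roosevelt
Hilltop wins each student group but Roosevelt wins overall — the comparison reverses. Hilltop's students skew toward remedial, which has a lower base rate.

Yes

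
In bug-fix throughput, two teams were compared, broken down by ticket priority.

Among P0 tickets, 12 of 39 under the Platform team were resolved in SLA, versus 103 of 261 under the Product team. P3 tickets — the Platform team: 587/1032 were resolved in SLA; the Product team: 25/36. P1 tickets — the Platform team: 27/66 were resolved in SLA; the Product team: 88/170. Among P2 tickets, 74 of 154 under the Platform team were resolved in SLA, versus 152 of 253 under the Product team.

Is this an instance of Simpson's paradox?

Yes

P0: the Platform team 12/39 = 30.8%, the Product team 103/261 = 39.5% → the Product team
P3: the Platform team 587/1032 = 56.9%, the Product team 25/36 = 69.4% → the Product team
P1: the Platform team 27/66 = 40.9%, the Product team 88/170 = 51.8% → the Product team
P2: the Platform team 74/154 = 48.1%, the Product team 152/253 = 60.1% → the Product team
Overall: the Platform team 700/1291 = 54.2%, the Product team 368/720 = 51.1% → the Platform team
The Product team wins each ticket group but the Platform team wins overall — the comparison reverses. The Product team's tickets skew toward P0, which has a lower base rate.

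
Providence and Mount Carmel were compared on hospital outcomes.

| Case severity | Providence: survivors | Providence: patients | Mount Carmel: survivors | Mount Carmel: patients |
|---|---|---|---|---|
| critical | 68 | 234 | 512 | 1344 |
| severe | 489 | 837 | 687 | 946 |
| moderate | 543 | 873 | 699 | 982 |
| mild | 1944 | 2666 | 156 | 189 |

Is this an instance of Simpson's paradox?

Yes

Critical: Providence 68/234 = 29.1%, Mount Carmel 512/1344 = 38.1% → Mount Carmel
Severe: Providence 489/837 = 58.4%, Mount Carmel 687/946 = 72.6% → Mount Carmel
Moderate: Providence 543/873 = 62.2%, Mount Carmel 699/982 = 71.2% → Mount Carmel
Mild: Providence 1944/2666 = 72.9%, Mount Carmel 156/189 = 82.5% → Mount Carmel
Overall: Providence 3044/4610 = 66.0%, Mount Carmel 2054/3461 = 59.3% → Providence
Mount Carmel wins each case group but Providence wins overall — the comparison reverses. Mount Carmel's patients skew toward critical, which has a lower base rate.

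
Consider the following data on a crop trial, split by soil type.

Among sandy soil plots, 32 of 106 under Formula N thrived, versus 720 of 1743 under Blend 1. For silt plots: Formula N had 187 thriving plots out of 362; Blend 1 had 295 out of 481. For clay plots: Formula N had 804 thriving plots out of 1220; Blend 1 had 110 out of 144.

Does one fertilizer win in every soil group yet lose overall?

Yes

Sandy soil: Formula N 32/106 = 30.2%, Blend 1 720/1743 = 41.3% → Blend 1
Silt: Formula N 187/362 = 51.7%, Blend 1 295/481 = 61.3% → Blend 1
Clay: Formula N 804/1220 = 65.9%, Blend 1 110/144 = 76.4% → Blend 1
Overall: Formula N 1023/1688 = 60.6%, Blend 1 1125/2368 = 47.5% → Formula N
Blend 1 wins each soil group but Formula N wins overall — the comparison reverses. Blend 1's plots skew toward sandy soil, which has a lower base rate.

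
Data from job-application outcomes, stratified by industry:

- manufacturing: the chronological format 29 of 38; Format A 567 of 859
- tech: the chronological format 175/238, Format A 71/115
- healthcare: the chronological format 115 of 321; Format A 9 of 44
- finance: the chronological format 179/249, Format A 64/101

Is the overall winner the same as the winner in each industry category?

Manufacturing: the chronological format 29/38 = 76.3%, Format A 567/859 = 66.0% → the chronological format
Tech: the chronological format 175/238 = 73.5%, Format A 71/115 = 61.7% → the chronological format
Healthcare: the chronological format 115/321 = 35.8%, Format A 9/44 = 20.5% → the chronological format
Finance: the chronological format 179/249 = 71.9%, Format A 64/101 = 63.4% → the chronological format
Overall: the chronological format 498/846 = 58.9%, Format A 711/1119 = 63.5% → Format A
The chronological format wins each industry group but Format A wins overall — the comparison reverses. The chronological format's applications skew toward healthcare, which has a lower base rate.

No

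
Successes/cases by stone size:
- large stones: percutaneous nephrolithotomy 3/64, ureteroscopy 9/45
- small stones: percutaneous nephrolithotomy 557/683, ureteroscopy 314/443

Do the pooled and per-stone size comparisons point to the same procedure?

Large stones: percutaneous nephrolithotomy 3/64 = 4.7%, ureteroscopy 9/45 = 20.0% → ureteroscopy
Small stones: percutaneous nephrolithotomy 557/683 = 81.6%, ureteroscopy 314/443 = 70.9% → percutaneous nephrolithotomy
Overall: percutaneous nephrolithotomy 560/747 = 75.0%, ureteroscopy 323/488 = 66.2% → percutaneous nephrolithotomy
Neither sweeps: percutaneous nephrolithotomy wins 1 of 2 groups, ureteroscopy wins 1. Percutaneous nephrolithotomy wins overall but not every group — no Simpson reversal.

No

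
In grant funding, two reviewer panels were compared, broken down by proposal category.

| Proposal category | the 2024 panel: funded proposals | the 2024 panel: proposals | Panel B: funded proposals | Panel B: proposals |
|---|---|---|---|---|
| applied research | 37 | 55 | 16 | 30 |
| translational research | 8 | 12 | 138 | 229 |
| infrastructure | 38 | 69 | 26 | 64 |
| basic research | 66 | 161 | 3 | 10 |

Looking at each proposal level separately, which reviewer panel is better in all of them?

Applied research: the 2024 panel 37/55 = 67.3%, Panel B 16/30 = 53.3% → the 2024 panel
Translational research: the 2024 panel 8/12 = 66.7%, Panel B 138/229 = 60.3% → the 2024 panel
Infrastructure: the 2024 panel 38/69 = 55.1%, Panel B 26/64 = 40.6% → the 2024 panel
Basic research: the 2024 panel 66/161 = 41.0%, Panel B 3/10 = 30.0% → the 2024 panel
The 2024 panel has the higher rate in all 4 groups.

the 2024 panel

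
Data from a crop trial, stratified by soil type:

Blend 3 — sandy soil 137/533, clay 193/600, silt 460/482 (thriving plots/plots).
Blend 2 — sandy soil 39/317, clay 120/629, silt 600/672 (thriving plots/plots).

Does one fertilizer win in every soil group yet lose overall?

Sandy soil: Blend 3 137/533 = 25.7%, Blend 2 39/317 = 12.3% → Blend 3
Clay: Blend 3 193/600 = 32.2%, Blend 2 120/629 = 19.1% → Blend 3
Silt: Blend 3 460/482 = 95.4%, Blend 2 600/672 = 89.3% → Blend 3
Overall: Blend 3 790/1615 = 48.9%, Blend 2 759/1618 = 46.9% → Blend 3
Blend 3 wins overall and in every soil group — no reversal.

No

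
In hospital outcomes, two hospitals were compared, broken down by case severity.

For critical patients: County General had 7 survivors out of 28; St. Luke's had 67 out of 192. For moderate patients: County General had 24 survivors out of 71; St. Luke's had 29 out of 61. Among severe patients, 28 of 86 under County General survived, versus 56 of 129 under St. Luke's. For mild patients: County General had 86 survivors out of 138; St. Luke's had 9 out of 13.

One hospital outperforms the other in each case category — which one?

Critical: County General 7/28 = 25.0%, St. Luke's 67/192 = 34.9% → St. Luke's
Moderate: County General 24/71 = 33.8%, St. Luke's 29/61 = 47.5% → St. Luke's
Severe: County General 28/86 = 32.6%, St. Luke's 56/129 = 43.4% → St. Luke's
Mild: County General 86/138 = 62.3%, St. Luke's 9/13 = 69.2% → St. Luke's
St. Luke's has the higher rate in all 4 groups.

St. Luke's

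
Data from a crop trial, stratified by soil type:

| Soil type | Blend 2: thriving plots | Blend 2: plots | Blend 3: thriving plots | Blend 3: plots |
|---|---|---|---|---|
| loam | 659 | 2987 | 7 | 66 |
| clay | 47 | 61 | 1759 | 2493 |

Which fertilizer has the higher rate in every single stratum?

Blend 2

Loam: Blend 2 659/2987 = 22.1%, Blend 3 7/66 = 10.6% → Blend 2
Clay: Blend 2 47/61 = 77.0%, Blend 3 1759/2493 = 70.6% → Blend 2
Blend 2 has the higher rate in both groups.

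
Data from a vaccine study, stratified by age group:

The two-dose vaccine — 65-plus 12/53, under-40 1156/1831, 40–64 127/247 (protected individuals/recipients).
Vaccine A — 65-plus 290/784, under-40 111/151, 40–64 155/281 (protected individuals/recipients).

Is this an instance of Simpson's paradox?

Yes

65-plus: the two-dose vaccine 12/53 = 22.6%, Vaccine A 290/784 = 37.0% → Vaccine A
Under-40: the two-dose vaccine 1156/1831 = 63.1%, Vaccine A 111/151 = 73.5% → Vaccine A
40–64: the two-dose vaccine 127/247 = 51.4%, Vaccine A 155/281 = 55.2% → Vaccine A
Overall: the two-dose vaccine 1295/2131 = 60.8%, Vaccine A 556/1216 = 45.7% → the two-dose vaccine
Vaccine A wins each age group but the two-dose vaccine wins overall — the comparison reverses. Vaccine A's recipients skew toward 65-plus, which has a lower base rate.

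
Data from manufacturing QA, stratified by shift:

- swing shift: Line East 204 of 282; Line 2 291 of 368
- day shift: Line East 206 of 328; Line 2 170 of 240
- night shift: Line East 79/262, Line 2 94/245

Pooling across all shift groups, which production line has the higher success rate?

Swing shift: Line East 204/282 = 72.3%, Line 2 291/368 = 79.1% → Line 2
Day shift: Line East 206/328 = 62.8%, Line 2 170/240 = 70.8% → Line 2
Night shift: Line East 79/262 = 30.2%, Line 2 94/245 = 38.4% → Line 2
Overall: Line East 489/872 = 56.1%, Line 2 555/853 = 65.1% → Line 2

Line 2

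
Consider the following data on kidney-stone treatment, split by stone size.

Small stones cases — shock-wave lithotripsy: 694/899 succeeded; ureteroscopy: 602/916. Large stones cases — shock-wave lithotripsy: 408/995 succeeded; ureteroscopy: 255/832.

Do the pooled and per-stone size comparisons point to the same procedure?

Yes

Small stones: shock-wave lithotripsy 694/899 = 77.2%, ureteroscopy 602/916 = 65.7% → shock-wave lithotripsy
Large stones: shock-wave lithotripsy 408/995 = 41.0%, ureteroscopy 255/832 = 30.6% → shock-wave lithotripsy
Overall: shock-wave lithotripsy 1102/1894 = 58.2%, ureteroscopy 857/1748 = 49.0% → shock-wave lithotripsy
Shock-wave lithotripsy wins overall and in every stone group — no reversal.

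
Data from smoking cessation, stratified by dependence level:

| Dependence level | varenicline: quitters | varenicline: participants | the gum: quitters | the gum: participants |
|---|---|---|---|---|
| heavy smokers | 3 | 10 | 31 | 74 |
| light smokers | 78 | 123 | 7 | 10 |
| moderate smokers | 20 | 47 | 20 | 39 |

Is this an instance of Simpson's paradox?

Yes

Heavy smokers: varenicline 3/10 = 30.0%, the gum 31/74 = 41.9% → the gum
Light smokers: varenicline 78/123 = 63.4%, the gum 7/10 = 70.0% → the gum
Moderate smokers: varenicline 20/47 = 42.6%, the gum 20/39 = 51.3% → the gum
Overall: varenicline 101/180 = 56.1%, the gum 58/123 = 47.2% → varenicline
The gum wins each dependence group but varenicline wins overall — the comparison reverses. The gum's participants skew toward heavy smokers, which has a lower base rate.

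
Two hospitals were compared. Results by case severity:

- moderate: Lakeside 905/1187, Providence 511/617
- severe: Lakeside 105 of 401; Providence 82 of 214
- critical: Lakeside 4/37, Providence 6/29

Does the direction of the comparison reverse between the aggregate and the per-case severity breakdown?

No

Moderate: Lakeside 905/1187 = 76.2%, Providence 511/617 = 82.8% → Providence
Severe: Lakeside 105/401 = 26.2%, Providence 82/214 = 38.3% → Providence
Critical: Lakeside 4/37 = 10.8%, Providence 6/29 = 20.7% → Providence
Overall: Lakeside 1014/1625 = 62.4%, Providence 599/860 = 69.7% → Providence
Providence wins overall and in every case group — no reversal.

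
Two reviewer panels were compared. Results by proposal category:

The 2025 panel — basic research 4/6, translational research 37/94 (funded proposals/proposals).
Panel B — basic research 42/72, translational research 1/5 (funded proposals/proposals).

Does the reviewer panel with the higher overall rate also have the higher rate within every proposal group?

Basic research: the 2025 panel 4/6 = 66.7%, Panel B 42/72 = 58.3% → the 2025 panel
Translational research: the 2025 panel 37/94 = 39.4%, Panel B 1/5 = 20.0% → the 2025 panel
Overall: the 2025 panel 41/100 = 41.0%, Panel B 43/77 = 55.8% → Panel B
The 2025 panel wins each proposal group but Panel B wins overall — the comparison reverses. The 2025 panel's proposals skew toward translational research, which has a lower base rate.

No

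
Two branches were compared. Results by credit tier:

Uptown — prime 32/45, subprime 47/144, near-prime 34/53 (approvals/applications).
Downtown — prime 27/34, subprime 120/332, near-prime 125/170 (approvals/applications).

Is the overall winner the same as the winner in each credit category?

Prime: Uptown 32/45 = 71.1%, Downtown 27/34 = 79.4% → Downtown
Subprime: Uptown 47/144 = 32.6%, Downtown 120/332 = 36.1% → Downtown
Near-prime: Uptown 34/53 = 64.2%, Downtown 125/170 = 73.5% → Downtown
Overall: Uptown 113/242 = 46.7%, Downtown 272/536 = 50.7% → Downtown
Downtown wins overall and in every credit group — no reversal.

Yes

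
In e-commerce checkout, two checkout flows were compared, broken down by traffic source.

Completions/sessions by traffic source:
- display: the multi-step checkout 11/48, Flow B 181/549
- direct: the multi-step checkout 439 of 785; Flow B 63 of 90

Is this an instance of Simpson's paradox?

Display: the multi-step checkout 11/48 = 22.9%, Flow B 181/549 = 33.0% → Flow B
Direct: the multi-step checkout 439/785 = 55.9%, Flow B 63/90 = 70.0% → Flow B
Overall: the multi-step checkout 450/833 = 54.0%, Flow B 244/639 = 38.2% → the multi-step checkout
Flow B wins each traffic group but the multi-step checkout wins overall — the comparison reverses. Flow B's sessions skew toward display, which has a lower base rate.

Yes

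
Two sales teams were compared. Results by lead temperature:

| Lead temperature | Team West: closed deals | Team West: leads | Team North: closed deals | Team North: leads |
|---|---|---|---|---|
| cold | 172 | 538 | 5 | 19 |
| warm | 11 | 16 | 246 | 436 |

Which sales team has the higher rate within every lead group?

Cold: Team West 172/538 = 32.0%, Team North 5/19 = 26.3% → Team West
Warm: Team West 11/16 = 68.8%, Team North 246/436 = 56.4% → Team West
Team West has the higher rate in both groups.

Team West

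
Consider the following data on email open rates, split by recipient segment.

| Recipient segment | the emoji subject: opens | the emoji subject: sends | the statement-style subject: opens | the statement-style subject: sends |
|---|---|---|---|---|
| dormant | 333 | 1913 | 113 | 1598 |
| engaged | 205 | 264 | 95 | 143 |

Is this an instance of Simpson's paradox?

Dormant: the emoji subject 333/1913 = 17.4%, the statement-style subject 113/1598 = 7.1% → the emoji subject
Engaged: the emoji subject 205/264 = 77.7%, the statement-style subject 95/143 = 66.4% → the emoji subject
Overall: the emoji subject 538/2177 = 24.7%, the statement-style subject 208/1741 = 11.9% → the emoji subject
The emoji subject wins overall and in every recipient group — no reversal.

No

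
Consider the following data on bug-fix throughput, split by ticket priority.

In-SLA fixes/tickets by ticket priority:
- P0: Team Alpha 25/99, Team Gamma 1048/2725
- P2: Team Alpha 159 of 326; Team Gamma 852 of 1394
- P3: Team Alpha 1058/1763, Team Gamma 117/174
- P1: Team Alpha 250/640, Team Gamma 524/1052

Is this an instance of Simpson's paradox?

Yes

P0: Team Alpha 25/99 = 25.3%, Team Gamma 1048/2725 = 38.5% → Team Gamma
P2: Team Alpha 159/326 = 48.8%, Team Gamma 852/1394 = 61.1% → Team Gamma
P3: Team Alpha 1058/1763 = 60.0%, Team Gamma 117/174 = 67.2% → Team Gamma
P1: Team Alpha 250/640 = 39.1%, Team Gamma 524/1052 = 49.8% → Team Gamma
Overall: Team Alpha 1492/2828 = 52.8%, Team Gamma 2541/5345 = 47.5% → Team Alpha
Team Gamma wins each ticket group but Team Alpha wins overall — the comparison reverses. Team Gamma's tickets skew toward P0, which has a lower base rate.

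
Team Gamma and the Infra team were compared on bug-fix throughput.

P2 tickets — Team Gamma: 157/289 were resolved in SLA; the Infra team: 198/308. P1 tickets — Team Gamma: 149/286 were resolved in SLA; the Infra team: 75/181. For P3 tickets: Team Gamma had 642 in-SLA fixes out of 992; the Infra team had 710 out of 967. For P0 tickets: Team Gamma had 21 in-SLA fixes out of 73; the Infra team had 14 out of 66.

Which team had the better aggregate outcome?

the Infra team

P2: Team Gamma 157/289 = 54.3%, the Infra team 198/308 = 64.3% → the Infra team
P1: Team Gamma 149/286 = 52.1%, the Infra team 75/181 = 41.4% → Team Gamma
P3: Team Gamma 642/992 = 64.7%, the Infra team 710/967 = 73.4% → the Infra team
P0: Team Gamma 21/73 = 28.8%, the Infra team 14/66 = 21.2% → Team Gamma
Overall: Team Gamma 969/1640 = 59.1%, the Infra team 997/1522 = 65.5% → the Infra team
(Neither sweeps every ticket group, but the Infra team has the higher pooled rate.)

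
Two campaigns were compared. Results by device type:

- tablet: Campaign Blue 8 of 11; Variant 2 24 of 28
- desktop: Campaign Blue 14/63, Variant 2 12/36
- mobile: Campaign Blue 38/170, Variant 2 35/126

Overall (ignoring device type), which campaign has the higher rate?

Tablet: Campaign Blue 8/11 = 72.7%, Variant 2 24/28 = 85.7% → Variant 2
Desktop: Campaign Blue 14/63 = 22.2%, Variant 2 12/36 = 33.3% → Variant 2
Mobile: Campaign Blue 38/170 = 22.4%, Variant 2 35/126 = 27.8% → Variant 2
Overall: Campaign Blue 60/244 = 24.6%, Variant 2 71/190 = 37.4% → Variant 2

Variant 2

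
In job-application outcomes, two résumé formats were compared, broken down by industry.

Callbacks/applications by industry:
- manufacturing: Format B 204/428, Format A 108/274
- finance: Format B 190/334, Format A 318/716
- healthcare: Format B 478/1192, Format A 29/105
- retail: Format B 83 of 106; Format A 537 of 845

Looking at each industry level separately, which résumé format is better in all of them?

Manufacturing: Format B 204/428 = 47.7%, Format A 108/274 = 39.4% → Format B
Finance: Format B 190/334 = 56.9%, Format A 318/716 = 44.4% → Format B
Healthcare: Format B 478/1192 = 40.1%, Format A 29/105 = 27.6% → Format B
Retail: Format B 83/106 = 78.3%, Format A 537/845 = 63.6% → Format B
Format B has the higher rate in all 4 groups.

Format B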